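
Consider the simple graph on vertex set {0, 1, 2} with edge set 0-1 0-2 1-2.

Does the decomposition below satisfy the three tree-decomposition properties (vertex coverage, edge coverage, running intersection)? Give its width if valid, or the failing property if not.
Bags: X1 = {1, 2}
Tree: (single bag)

No — vertex 0 appears in no bag.

A tree decomposition must satisfy three properties: every vertex lies in some bag; for every edge, both endpoints lie together in some bag; and for every vertex, the bags containing it form a connected subtree. Here vertex 0 appears in no bag, so the decomposition is invalid.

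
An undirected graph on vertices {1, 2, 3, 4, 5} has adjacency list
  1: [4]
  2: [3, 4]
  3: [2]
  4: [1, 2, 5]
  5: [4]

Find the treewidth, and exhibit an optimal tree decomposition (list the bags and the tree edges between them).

Treewidth 1.
One optimal decomposition is:
Bags: B1 = {2, 4}  B2 = {1, 4}  B3 = {2, 3}  B4 = {4, 5}
Tree: B1–B2, B1–B3, B2–B4

The largest bag has 2 vertices, giving width 1; this decomposition certifies tw(G) ≤ 1. Any graph with an edge has treewidth ≥ 1, and G has the edge 4–2. The upper and lower bounds meet at 1, so that is the treewidth.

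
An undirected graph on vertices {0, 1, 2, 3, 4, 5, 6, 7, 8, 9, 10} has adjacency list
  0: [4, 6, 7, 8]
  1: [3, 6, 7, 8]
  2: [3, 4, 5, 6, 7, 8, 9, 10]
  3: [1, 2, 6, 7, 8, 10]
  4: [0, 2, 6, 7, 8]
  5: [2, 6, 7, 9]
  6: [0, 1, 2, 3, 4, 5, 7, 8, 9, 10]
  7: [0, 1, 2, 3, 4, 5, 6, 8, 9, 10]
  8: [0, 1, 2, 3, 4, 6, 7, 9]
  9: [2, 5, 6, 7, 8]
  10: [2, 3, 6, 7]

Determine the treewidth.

A width-4 tree decomposition is:
Bags: B1 = {2, 3, 6, 7, 8}  B2 = {2, 4, 6, 7, 8}  B3 = {1, 3, 6, 7, 8}  B4 = {2, 3, 6, 7, 10}  B5 = {2, 6, 7, 8, 9}  B6 = {2, 5, 6, 7, 9}  B7 = {0, 4, 6, 7, 8}
Tree: B1–B2, B1–B3, B1–B4, B2–B5, B5–B6, B2–B7
The largest bag has 5 vertices, giving width 4; this decomposition certifies tw(G) ≤ 4. For the lower bound, the 5 vertices {0, 4, 6, 7, 8} are pairwise adjacent, and any tree decomposition puts a clique entirely inside one bag — forcing width ≥ 4. Combining the bounds, tw(G) = 4.

4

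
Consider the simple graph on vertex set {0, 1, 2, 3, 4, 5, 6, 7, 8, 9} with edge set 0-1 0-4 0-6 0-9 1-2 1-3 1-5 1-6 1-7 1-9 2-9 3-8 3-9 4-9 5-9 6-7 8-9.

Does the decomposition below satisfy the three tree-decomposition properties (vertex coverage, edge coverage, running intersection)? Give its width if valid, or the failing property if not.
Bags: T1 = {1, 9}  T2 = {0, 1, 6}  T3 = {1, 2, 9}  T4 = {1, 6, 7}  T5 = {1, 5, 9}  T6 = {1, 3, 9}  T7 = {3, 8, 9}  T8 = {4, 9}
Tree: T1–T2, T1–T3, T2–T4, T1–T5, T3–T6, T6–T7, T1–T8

No — edge (0,9) lies in no bag.

A tree decomposition must satisfy three properties: every vertex lies in some bag; for every edge, both endpoints lie together in some bag; and for every vertex, the bags containing it form a connected subtree. Here edge (0,9) lies in no bag, so the decomposition is invalid.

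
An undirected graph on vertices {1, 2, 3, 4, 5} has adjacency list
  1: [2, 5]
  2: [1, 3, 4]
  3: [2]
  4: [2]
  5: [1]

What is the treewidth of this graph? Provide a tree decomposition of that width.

Treewidth 1.
Bags: B1 = {1, 2}  B2 = {1, 5}  B3 = {2, 4}  B4 = {2, 3}
Tree: B1–B2, B1–B3, B1–B4

The largest bag has 2 vertices, giving width 1; this decomposition certifies tw(G) ≤ 1. Since G has at least one edge (e.g. 2–1), it is not an edgeless graph, so tw(G) ≥ 1. Combining the bounds, tw(G) = 1.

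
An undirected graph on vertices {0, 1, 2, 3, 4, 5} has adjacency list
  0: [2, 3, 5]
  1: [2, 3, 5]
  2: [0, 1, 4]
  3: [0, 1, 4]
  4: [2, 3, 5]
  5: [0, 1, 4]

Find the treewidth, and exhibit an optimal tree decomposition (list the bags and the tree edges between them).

Every bag has size at most 4, so the width is 4 − 1 = 3 and tw(G) ≤ 3. For the lower bound: the 4 vertex sets {4,5}, {1,3}, {2}, {0} are disjoint, each induces a connected subgraph, and every pair is joined by at least one edge of G. Contracting each set to a single vertex therefore yields K_{4} as a minor, and since treewidth is minor-monotone, tw(G) ≥ tw(K_{4}) = 3. Combining the bounds, tw(G) = 3.

Treewidth 3.
One such decomposition:
Bags: B1 = {2, 3, 4, 5}  B2 = {1, 2, 3, 5}  B3 = {0, 2, 3, 5}
Tree: B1–B2, B2–B3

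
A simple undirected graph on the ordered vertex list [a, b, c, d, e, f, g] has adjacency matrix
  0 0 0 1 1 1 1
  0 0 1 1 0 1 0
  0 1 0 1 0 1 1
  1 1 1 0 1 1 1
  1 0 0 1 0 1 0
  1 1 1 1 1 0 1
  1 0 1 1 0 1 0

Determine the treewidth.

3

A width-3 tree decomposition is:
Bags: B1 = {a, d, e, f}  B2 = {a, d, f, g}  B3 = {c, d, f, g}  B4 = {b, c, d, f}
Tree: B1–B2, B2–B3, B3–B4
Every bag has size at most 4, so the width is 4 − 1 = 3 and tw(G) ≤ 3. For the lower bound, the 4 vertices {c, d, f, g} are pairwise adjacent, and any tree decomposition puts a clique entirely inside one bag — forcing width ≥ 3. Hence tw(G) = 3 exactly.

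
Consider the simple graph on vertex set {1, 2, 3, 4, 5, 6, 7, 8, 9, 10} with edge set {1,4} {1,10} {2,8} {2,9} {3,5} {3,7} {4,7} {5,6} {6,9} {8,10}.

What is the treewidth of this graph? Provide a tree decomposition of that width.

Each bag holds 3 vertices, so the decomposition has width 2, which upper-bounds the treewidth. Since 7–3–5–6–9–2–8–10–1–4–7 is a cycle in G, G is not acyclic. Forests are exactly the graphs of treewidth ≤ 1, so tw(G) ≥ 2. The upper and lower bounds meet at 2, so that is the treewidth.

Treewidth 2.
Bags: B1 = {3, 5, 7}  B2 = {5, 6, 7}  B3 = {6, 7, 9}  B4 = {2, 7, 9}  B5 = {2, 7, 8}  B6 = {7, 8, 10}  B7 = {1, 7, 10}  B8 = {1, 4, 7}
Tree: B1–B2, B2–B3, B3–B4, B4–B5, B5–B6, B6–B7, B7–B8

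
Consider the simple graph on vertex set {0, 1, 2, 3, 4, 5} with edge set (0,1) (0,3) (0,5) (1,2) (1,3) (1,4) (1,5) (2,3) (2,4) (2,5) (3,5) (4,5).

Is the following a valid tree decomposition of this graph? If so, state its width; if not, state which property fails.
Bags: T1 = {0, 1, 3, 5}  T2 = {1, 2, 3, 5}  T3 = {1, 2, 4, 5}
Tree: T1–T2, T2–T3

Yes; width 3.

Every vertex of G appears in some bag (union = {0, 1, 2, 3, 4, 5}); every edge is covered by a bag; and for each vertex v the set of bags containing v is connected in the bag tree. The decomposition is therefore valid. The largest bag has 4 vertices, so the width is 3.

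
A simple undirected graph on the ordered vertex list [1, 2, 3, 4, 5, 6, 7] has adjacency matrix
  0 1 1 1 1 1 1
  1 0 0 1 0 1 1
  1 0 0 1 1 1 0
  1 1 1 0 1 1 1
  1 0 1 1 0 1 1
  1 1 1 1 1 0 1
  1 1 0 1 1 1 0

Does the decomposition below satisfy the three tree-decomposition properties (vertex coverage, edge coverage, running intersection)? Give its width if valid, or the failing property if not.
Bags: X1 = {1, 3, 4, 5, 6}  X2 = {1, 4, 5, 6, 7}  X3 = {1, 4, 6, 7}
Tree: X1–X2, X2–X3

No — vertex 2 appears in no bag.

A tree decomposition must satisfy three properties: every vertex lies in some bag; for every edge, both endpoints lie together in some bag; and for every vertex, the bags containing it form a connected subtree. Here vertex 2 appears in no bag, so the decomposition is invalid.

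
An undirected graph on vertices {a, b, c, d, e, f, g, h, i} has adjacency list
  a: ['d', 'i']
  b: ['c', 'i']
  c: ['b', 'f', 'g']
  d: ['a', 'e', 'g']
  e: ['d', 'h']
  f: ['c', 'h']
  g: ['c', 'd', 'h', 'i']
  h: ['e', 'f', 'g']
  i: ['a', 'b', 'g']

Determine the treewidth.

A width-3 tree decomposition is:
Bags: B1 = {a, b, d, i}  B2 = {b, d, g, i}  B3 = {b, c, d, g}  B4 = {c, d, e, g}  B5 = {c, e, g, h}  B6 = {c, e, f, h}
Tree: B1–B2, B2–B3, B3–B4, B4–B5, B5–B6
Each bag holds 4 vertices, so the decomposition has width 3, which upper-bounds the treewidth. For the lower bound: the 4 vertex sets {a,b,i}, {d}, {g}, {c,e,f,h} are disjoint, each induces a connected subgraph, and every pair is joined by at least one edge of G. Contracting each set to a single vertex therefore yields K_{4} as a minor, and since treewidth is minor-monotone, tw(G) ≥ tw(K_{4}) = 3. Hence tw(G) = 3 exactly.

3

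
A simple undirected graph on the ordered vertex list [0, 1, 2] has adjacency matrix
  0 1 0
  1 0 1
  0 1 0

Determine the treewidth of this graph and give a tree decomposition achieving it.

Every bag has size at most 2, so the width is 2 − 1 = 1 and tw(G) ≤ 1. G has an edge, so its treewidth is at least 1. Combining the bounds, tw(G) = 1.

Treewidth 1.
One optimal decomposition is:
Bags: B1 = {1, 2}  B2 = {0, 1}
Tree: B1–B2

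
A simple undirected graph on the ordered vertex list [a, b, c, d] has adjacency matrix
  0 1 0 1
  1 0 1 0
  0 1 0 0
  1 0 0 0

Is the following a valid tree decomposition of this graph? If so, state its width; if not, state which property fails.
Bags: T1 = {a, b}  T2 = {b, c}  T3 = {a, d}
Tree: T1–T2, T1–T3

Vertex coverage: the bags together contain {a, b, c, d}, the full vertex set. Edge coverage: each edge of G has both endpoints in at least one bag. Running intersection: for every vertex, the bags containing it form a connected subtree. All three properties hold, so this is a valid tree decomposition of width max|bag| − 1 = 1, and hence tw(G) ≤ 1.

Yes; width 1.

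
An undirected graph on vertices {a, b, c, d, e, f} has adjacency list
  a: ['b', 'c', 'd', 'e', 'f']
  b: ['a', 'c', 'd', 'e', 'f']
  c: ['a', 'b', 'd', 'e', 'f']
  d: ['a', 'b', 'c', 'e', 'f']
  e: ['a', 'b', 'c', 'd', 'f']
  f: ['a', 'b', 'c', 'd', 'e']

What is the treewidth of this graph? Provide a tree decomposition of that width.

With just one bag of size 6, the width is 6 − 1 = 5, so tw(G) ≤ 5. For the lower bound, the 6 vertices {a, b, c, d, e, f} are pairwise adjacent, and any tree decomposition puts a clique entirely inside one bag — forcing width ≥ 5. Combining the bounds, tw(G) = 5.

Treewidth 5.
One optimal decomposition is:
Bags: B1 = {a, b, c, d, e, f}
Tree: (single bag)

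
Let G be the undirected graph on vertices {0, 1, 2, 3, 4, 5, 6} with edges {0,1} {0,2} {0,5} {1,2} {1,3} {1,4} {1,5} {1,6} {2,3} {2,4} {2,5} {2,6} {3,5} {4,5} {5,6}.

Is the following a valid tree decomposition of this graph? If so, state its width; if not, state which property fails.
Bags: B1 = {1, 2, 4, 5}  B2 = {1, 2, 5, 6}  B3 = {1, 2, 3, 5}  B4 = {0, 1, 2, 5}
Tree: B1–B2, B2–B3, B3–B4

Yes; width 3.

Every vertex of G appears in some bag (union = {0, 1, 2, 3, 4, 5, 6}); every edge is covered by a bag; and for each vertex v the set of bags containing v is connected in the bag tree. The decomposition is therefore valid. The largest bag has 4 vertices, so the width is 3.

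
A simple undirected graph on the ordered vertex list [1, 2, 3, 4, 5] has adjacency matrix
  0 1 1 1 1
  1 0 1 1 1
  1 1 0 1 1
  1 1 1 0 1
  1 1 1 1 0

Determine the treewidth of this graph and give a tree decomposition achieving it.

Treewidth 4.
One optimal decomposition is:
Bags: B1 = {1, 2, 3, 4, 5}
Tree: (single bag)

With just one bag of size 5, the width is 5 − 1 = 4, so tw(G) ≤ 4. For the lower bound, the 5 vertices {1, 2, 3, 4, 5} are pairwise adjacent, and any tree decomposition puts a clique entirely inside one bag — forcing width ≥ 4. Hence tw(G) = 4 exactly.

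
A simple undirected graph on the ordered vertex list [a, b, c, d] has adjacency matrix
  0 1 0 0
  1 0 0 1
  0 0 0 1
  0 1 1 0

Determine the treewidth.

A width-1 tree decomposition is:
Bags: B1 = {a, b}  B2 = {b, d}  B3 = {c, d}
Tree: B1–B2, B2–B3
The largest bag has 2 vertices, giving width 1; this decomposition certifies tw(G) ≤ 1. Any graph with an edge has treewidth ≥ 1, and G has the edge a–b. The upper and lower bounds meet at 1, so that is the treewidth.

1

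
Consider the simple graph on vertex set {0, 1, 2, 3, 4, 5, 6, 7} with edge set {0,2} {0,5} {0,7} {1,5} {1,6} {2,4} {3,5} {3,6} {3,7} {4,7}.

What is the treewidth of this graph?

2

A width-2 tree decomposition is:
Bags: B1 = {2, 4, 7}  B2 = {0, 2, 7}  B3 = {0, 3, 7}  B4 = {0, 3, 5}  B5 = {3, 5, 6}  B6 = {1, 5, 6}
Tree: B1–B2, B2–B3, B3–B4, B4–B5, B5–B6
Every bag has size at most 3, so the width is 3 − 1 = 2 and tw(G) ≤ 2. For the lower bound, G contains the cycle 4–2–0–7–4, so G is not a forest; only forests have treewidth ≤ 1, hence tw(G) ≥ 2. Combining the bounds, tw(G) = 2.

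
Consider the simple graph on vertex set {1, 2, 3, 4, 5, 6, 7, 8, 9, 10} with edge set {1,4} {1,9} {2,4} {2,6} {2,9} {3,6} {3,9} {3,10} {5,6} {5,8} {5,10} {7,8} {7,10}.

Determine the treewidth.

A width-2 tree decomposition is:
Bags: B1 = {1, 4, 9}  B2 = {2, 4, 9}  B3 = {2, 3, 9}  B4 = {2, 3, 6}  B5 = {3, 6, 10}  B6 = {5, 6, 10}  B7 = {5, 7, 10}  B8 = {5, 7, 8}
Tree: B1–B2, B2–B3, B3–B4, B4–B5, B5–B6, B6–B7, B7–B8
The largest bag has 3 vertices, giving width 2; this decomposition certifies tw(G) ≤ 2. Since 1–4–2–9–1 is a cycle in G, G is not acyclic. Forests are exactly the graphs of treewidth ≤ 1, so tw(G) ≥ 2. The upper and lower bounds meet at 2, so that is the treewidth.

2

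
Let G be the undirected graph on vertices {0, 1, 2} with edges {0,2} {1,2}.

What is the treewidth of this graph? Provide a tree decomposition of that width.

The largest bag has 2 vertices, giving width 1; this decomposition certifies tw(G) ≤ 1. G has an edge, so its treewidth is at least 1. Combining the bounds, tw(G) = 1.

Treewidth 1.
Bags: B1 = {0, 2}  B2 = {1, 2}
Tree: B1–B2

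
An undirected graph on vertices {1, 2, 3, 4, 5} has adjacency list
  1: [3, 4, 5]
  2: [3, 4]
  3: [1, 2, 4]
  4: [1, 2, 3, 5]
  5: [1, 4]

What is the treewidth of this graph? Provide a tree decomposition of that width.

Treewidth 2.
One such decomposition:
Bags: B1 = {1, 3, 4}  B2 = {2, 3, 4}  B3 = {1, 4, 5}
Tree: B1–B2, B1–B3

Each bag holds 3 vertices, so the decomposition has width 2, which upper-bounds the treewidth. For the lower bound, the 3 vertices {1, 3, 4} are pairwise adjacent, and any tree decomposition puts a clique entirely inside one bag — forcing width ≥ 2. Combining the bounds, tw(G) = 2.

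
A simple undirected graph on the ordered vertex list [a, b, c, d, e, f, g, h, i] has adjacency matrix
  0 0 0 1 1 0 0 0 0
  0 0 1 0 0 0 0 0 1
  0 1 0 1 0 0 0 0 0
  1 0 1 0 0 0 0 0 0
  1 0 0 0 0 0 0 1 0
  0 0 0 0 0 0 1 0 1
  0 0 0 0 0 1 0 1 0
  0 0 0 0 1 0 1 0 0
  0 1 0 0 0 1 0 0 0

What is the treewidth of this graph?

2

A width-2 tree decomposition is:
Bags: B1 = {a, c, d}  B2 = {a, b, c}  B3 = {a, b, i}  B4 = {a, f, i}  B5 = {a, f, g}  B6 = {a, g, h}  B7 = {a, e, h}
Tree: B1–B2, B2–B3, B3–B4, B4–B5, B5–B6, B6–B7
Each bag holds 3 vertices, so the decomposition has width 2, which upper-bounds the treewidth. Since a–d–c–b–i–f–g–h–e–a is a cycle in G, G is not acyclic. Forests are exactly the graphs of treewidth ≤ 1, so tw(G) ≥ 2. Combining the bounds, tw(G) = 2.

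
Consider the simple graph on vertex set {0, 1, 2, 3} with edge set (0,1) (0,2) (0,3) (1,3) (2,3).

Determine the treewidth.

A width-2 tree decomposition is:
Bags: B1 = {0, 1, 3}  B2 = {0, 2, 3}
Tree: B1–B2
The largest bag has 3 vertices, giving width 2; this decomposition certifies tw(G) ≤ 2. Conversely, {0, 1, 3} is a clique of size 3, and the vertices of any clique must share a bag in every tree decomposition; so some bag has ≥ 3 vertices and tw(G) ≥ 2. Therefore the treewidth is 2.

2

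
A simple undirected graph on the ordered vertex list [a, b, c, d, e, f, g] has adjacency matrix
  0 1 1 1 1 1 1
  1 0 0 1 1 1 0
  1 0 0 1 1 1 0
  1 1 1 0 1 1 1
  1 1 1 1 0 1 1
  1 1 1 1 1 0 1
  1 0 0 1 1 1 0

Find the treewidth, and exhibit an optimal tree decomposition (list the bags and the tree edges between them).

Treewidth 4.
One optimal decomposition is:
Bags: B1 = {a, b, d, e, f}  B2 = {a, d, e, f, g}  B3 = {a, c, d, e, f}
Tree: B1–B2, B2–B3

Each bag holds 5 vertices, so the decomposition has width 4, which upper-bounds the treewidth. Conversely, {a, d, e, f, g} is a clique of size 5, and the vertices of any clique must share a bag in every tree decomposition; so some bag has ≥ 5 vertices and tw(G) ≥ 4. Hence tw(G) = 4 exactly.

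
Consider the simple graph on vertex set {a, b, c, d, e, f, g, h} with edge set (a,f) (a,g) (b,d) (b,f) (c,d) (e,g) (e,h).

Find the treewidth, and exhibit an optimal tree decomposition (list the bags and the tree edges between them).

Treewidth 1.
One such decomposition:
Bags: B1 = {e, h}  B2 = {e, g}  B3 = {a, g}  B4 = {a, f}  B5 = {b, f}  B6 = {b, d}  B7 = {c, d}
Tree: B1–B2, B2–B3, B3–B4, B4–B5, B5–B6, B6–B7

The largest bag has 2 vertices, giving width 1; this decomposition certifies tw(G) ≤ 1. Since G has at least one edge (e.g. h–e), it is not an edgeless graph, so tw(G) ≥ 1. Combining the bounds, tw(G) = 1.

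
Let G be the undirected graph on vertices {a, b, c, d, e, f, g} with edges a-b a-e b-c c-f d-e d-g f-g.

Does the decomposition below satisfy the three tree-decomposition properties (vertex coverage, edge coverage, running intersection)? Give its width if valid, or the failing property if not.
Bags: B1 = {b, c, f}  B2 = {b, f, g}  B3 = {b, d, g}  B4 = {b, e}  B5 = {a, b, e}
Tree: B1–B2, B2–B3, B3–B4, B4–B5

A tree decomposition must satisfy three properties: every vertex lies in some bag; for every edge, both endpoints lie together in some bag; and for every vertex, the bags containing it form a connected subtree. Here edge (d,e) lies in no bag, so the decomposition is invalid.

No — edge (d,e) lies in no bag.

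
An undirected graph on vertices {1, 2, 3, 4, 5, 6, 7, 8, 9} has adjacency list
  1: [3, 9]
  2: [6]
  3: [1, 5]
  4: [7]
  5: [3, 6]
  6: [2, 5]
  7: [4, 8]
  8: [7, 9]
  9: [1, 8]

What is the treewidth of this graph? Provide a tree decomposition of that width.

Each bag holds 2 vertices, so the decomposition has width 1, which upper-bounds the treewidth. Any graph with an edge has treewidth ≥ 1, and G has the edge 4–7. Hence tw(G) = 1 exactly.

Treewidth 1.
One optimal decomposition is:
Bags: B1 = {4, 7}  B2 = {7, 8}  B3 = {8, 9}  B4 = {1, 9}  B5 = {1, 3}  B6 = {3, 5}  B7 = {5, 6}  B8 = {2, 6}
Tree: B1–B2, B2–B3, B3–B4, B4–B5, B5–B6, B6–B7, B7–B8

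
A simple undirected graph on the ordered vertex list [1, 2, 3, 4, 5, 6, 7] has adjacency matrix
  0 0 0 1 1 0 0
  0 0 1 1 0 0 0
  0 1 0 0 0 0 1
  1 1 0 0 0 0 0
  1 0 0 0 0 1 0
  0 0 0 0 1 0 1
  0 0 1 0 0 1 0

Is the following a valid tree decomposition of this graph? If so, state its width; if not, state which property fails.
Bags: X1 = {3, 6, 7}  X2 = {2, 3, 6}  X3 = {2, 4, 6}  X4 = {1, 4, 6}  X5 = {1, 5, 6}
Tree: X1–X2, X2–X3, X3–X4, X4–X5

Yes; width 2.

Vertex coverage: the bags together contain {1, 2, 3, 4, 5, 6, 7}, the full vertex set. Edge coverage: each edge of G has both endpoints in at least one bag. Running intersection: for every vertex, the bags containing it form a connected subtree. All three properties hold, so this is a valid tree decomposition of width max|bag| − 1 = 2, and hence tw(G) ≤ 2.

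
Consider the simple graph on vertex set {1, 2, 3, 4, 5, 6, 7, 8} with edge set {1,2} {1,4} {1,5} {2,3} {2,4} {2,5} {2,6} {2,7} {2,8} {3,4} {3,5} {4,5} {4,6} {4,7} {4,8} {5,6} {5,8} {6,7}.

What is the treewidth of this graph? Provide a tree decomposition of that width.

Every bag has size at most 4, so the width is 4 − 1 = 3 and tw(G) ≤ 3. On the other hand G contains the 4-clique {2, 4, 5, 8}. A clique must lie in a single bag of any decomposition, so no decomposition can have width below 3. Combining the bounds, tw(G) = 3.

Treewidth 3.
One such decomposition:
Bags: B1 = {1, 2, 4, 5}  B2 = {2, 4, 5, 6}  B3 = {2, 4, 5, 8}  B4 = {2, 3, 4, 5}  B5 = {2, 4, 6, 7}
Tree: B1–B2, B2–B3, B1–B4, B2–B5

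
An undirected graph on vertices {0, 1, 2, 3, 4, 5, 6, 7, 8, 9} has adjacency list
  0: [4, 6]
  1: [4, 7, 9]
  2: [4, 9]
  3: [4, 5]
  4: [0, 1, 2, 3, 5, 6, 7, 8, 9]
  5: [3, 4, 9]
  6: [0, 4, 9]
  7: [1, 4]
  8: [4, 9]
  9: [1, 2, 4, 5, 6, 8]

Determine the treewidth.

2

A width-2 tree decomposition is:
Bags: B1 = {1, 4, 9}  B2 = {2, 4, 9}  B3 = {4, 8, 9}  B4 = {4, 6, 9}  B5 = {1, 4, 7}  B6 = {4, 5, 9}  B7 = {3, 4, 5}  B8 = {0, 4, 6}
Tree: B1–B2, B1–B3, B3–B4, B1–B5, B1–B6, B6–B7, B4–B8
The largest bag has 3 vertices, giving width 2; this decomposition certifies tw(G) ≤ 2. On the other hand G contains the 3-clique {0, 4, 6}. A clique must lie in a single bag of any decomposition, so no decomposition can have width below 2. Combining the bounds, tw(G) = 2.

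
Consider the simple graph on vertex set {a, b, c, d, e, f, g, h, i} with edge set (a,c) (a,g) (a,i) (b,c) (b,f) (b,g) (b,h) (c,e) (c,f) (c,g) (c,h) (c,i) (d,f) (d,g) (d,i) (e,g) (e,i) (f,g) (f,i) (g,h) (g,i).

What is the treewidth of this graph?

A width-3 tree decomposition is:
Bags: B1 = {b, c, f, g}  B2 = {c, f, g, i}  B3 = {d, f, g, i}  B4 = {b, c, g, h}  B5 = {c, e, g, i}  B6 = {a, c, g, i}
Tree: B1–B2, B2–B3, B1–B4, B2–B5, B2–B6
Each bag holds 4 vertices, so the decomposition has width 3, which upper-bounds the treewidth. On the other hand G contains the 4-clique {d, f, g, i}. A clique must lie in a single bag of any decomposition, so no decomposition can have width below 3. The upper and lower bounds meet at 3, so that is the treewidth.

3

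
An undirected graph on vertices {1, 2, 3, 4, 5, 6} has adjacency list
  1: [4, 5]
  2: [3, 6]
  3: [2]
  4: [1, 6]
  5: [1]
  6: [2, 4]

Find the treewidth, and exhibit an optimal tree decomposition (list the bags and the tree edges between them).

Each bag holds 2 vertices, so the decomposition has width 1, which upper-bounds the treewidth. Since G has at least one edge (e.g. 5–1), it is not an edgeless graph, so tw(G) ≥ 1. Hence tw(G) = 1 exactly.

Treewidth 1.
One optimal decomposition is:
Bags: B1 = {1, 5}  B2 = {1, 4}  B3 = {4, 6}  B4 = {2, 6}  B5 = {2, 3}
Tree: B1–B2, B2–B3, B3–B4, B4–B5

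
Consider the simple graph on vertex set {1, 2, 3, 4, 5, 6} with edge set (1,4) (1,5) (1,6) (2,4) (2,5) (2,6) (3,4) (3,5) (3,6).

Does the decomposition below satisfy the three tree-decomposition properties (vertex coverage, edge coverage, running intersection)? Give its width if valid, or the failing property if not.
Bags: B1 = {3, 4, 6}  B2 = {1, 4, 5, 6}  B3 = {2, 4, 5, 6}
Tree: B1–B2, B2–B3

A tree decomposition must satisfy three properties: every vertex lies in some bag; for every edge, both endpoints lie together in some bag; and for every vertex, the bags containing it form a connected subtree. Here edge (5,3) lies in no bag, so the decomposition is invalid.

No — edge (5,3) lies in no bag.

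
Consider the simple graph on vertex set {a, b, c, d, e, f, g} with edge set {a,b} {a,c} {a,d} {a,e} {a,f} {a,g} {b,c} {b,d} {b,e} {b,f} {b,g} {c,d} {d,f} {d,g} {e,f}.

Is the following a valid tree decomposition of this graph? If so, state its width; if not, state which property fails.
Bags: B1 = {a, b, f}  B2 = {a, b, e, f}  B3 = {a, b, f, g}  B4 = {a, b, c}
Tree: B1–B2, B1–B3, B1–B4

A tree decomposition must satisfy three properties: every vertex lies in some bag; for every edge, both endpoints lie together in some bag; and for every vertex, the bags containing it form a connected subtree. Here vertex d appears in no bag, so the decomposition is invalid.

No — vertex d appears in no bag.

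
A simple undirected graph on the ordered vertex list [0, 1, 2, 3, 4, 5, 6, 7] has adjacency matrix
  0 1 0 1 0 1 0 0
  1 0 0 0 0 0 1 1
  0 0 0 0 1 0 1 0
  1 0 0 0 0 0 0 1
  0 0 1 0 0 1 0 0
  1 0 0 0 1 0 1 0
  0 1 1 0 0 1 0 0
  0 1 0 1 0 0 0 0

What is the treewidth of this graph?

2

A width-2 tree decomposition is:
Bags: B1 = {1, 3, 7}  B2 = {0, 1, 3}  B3 = {0, 1, 6}  B4 = {0, 5, 6}  B5 = {2, 5, 6}  B6 = {2, 4, 5}
Tree: B1–B2, B2–B3, B3–B4, B4–B5, B5–B6
The largest bag has 3 vertices, giving width 2; this decomposition certifies tw(G) ≤ 2. Since 7–3–0–1–7 is a cycle in G, G is not acyclic. Forests are exactly the graphs of treewidth ≤ 1, so tw(G) ≥ 2. Combining the bounds, tw(G) = 2.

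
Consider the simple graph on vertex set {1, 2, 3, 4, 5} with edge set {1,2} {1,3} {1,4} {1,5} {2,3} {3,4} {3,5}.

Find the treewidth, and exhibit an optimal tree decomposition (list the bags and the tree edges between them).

Treewidth 2.
One such decomposition:
Bags: B1 = {1, 3, 4}  B2 = {1, 2, 3}  B3 = {1, 3, 5}
Tree: B1–B2, B1–B3

The largest bag has 3 vertices, giving width 2; this decomposition certifies tw(G) ≤ 2. For the lower bound, the 3 vertices {1, 2, 3} are pairwise adjacent, and any tree decomposition puts a clique entirely inside one bag — forcing width ≥ 2. The upper and lower bounds meet at 2, so that is the treewidth.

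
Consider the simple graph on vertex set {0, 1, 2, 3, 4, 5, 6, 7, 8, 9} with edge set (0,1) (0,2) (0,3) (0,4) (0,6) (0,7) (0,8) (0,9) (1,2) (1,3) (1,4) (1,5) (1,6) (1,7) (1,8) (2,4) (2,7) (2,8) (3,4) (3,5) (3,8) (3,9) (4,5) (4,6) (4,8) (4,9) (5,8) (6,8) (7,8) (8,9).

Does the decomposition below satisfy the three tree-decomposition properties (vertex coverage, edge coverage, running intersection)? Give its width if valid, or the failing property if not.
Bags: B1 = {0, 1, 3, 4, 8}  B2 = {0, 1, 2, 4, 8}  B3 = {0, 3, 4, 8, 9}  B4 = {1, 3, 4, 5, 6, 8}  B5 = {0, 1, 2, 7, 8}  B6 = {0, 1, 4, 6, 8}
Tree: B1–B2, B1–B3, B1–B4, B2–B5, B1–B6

A tree decomposition must satisfy three properties: every vertex lies in some bag; for every edge, both endpoints lie together in some bag; and for every vertex, the bags containing it form a connected subtree. Here bags containing vertex 6 are not connected in the tree, so the decomposition is invalid.

No — bags containing vertex 6 are not connected in the tree.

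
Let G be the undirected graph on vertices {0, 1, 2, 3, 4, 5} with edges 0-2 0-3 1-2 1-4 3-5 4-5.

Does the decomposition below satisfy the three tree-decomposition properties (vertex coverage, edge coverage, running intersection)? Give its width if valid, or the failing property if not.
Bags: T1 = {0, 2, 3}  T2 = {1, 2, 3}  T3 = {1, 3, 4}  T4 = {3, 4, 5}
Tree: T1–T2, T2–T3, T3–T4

Yes; width 2.

Every vertex of G appears in some bag (union = {0, 1, 2, 3, 4, 5}); every edge is covered by a bag; and for each vertex v the set of bags containing v is connected in the bag tree. The decomposition is therefore valid. The largest bag has 3 vertices, so the width is 2.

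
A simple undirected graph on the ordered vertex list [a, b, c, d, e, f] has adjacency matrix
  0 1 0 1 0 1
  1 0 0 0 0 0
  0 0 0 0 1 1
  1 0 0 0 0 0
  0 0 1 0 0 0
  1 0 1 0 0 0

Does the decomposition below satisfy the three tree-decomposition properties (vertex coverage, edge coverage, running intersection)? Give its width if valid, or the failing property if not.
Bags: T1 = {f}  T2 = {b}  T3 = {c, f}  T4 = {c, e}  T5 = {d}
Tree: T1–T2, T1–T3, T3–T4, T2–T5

No — vertex a appears in no bag.

A tree decomposition must satisfy three properties: every vertex lies in some bag; for every edge, both endpoints lie together in some bag; and for every vertex, the bags containing it form a connected subtree. Here vertex a appears in no bag, so the decomposition is invalid.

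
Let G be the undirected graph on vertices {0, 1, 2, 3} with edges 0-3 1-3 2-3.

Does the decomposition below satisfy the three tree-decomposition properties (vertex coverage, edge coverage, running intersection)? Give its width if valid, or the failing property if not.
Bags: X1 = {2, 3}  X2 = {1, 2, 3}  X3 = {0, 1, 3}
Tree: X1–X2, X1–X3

No — bags containing vertex 1 are not connected in the tree.

A tree decomposition must satisfy three properties: every vertex lies in some bag; for every edge, both endpoints lie together in some bag; and for every vertex, the bags containing it form a connected subtree. Here bags containing vertex 1 are not connected in the tree, so the decomposition is invalid.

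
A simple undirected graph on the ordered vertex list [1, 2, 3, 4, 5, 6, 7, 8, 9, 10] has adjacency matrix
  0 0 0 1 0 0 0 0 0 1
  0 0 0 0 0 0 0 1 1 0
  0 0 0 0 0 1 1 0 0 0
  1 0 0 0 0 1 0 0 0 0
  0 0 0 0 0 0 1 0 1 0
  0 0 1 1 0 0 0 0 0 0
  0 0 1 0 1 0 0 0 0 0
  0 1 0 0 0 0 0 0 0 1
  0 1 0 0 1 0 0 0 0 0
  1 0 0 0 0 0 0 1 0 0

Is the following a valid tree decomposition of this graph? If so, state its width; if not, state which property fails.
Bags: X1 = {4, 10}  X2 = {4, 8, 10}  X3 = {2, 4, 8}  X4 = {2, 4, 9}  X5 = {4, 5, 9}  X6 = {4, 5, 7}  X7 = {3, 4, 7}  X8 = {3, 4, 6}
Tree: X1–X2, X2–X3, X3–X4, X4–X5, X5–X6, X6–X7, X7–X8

No — vertex 1 appears in no bag.

A tree decomposition must satisfy three properties: every vertex lies in some bag; for every edge, both endpoints lie together in some bag; and for every vertex, the bags containing it form a connected subtree. Here vertex 1 appears in no bag, so the decomposition is invalid.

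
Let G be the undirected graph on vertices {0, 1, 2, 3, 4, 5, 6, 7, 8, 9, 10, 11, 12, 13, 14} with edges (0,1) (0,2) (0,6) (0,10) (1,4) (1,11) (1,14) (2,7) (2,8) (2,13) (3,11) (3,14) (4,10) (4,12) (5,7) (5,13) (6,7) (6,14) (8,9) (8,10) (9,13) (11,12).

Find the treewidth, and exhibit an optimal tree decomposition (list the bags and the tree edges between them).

Treewidth 3.
Bags: B1 = {5, 7, 9, 13}  B2 = {2, 7, 9, 13}  B3 = {2, 7, 8, 9}  B4 = {2, 6, 7, 8}  B5 = {0, 2, 6, 8}  B6 = {0, 6, 8, 10}  B7 = {0, 6, 10, 14}  B8 = {0, 1, 10, 14}  B9 = {1, 4, 10, 14}  B10 = {1, 3, 4, 14}  B11 = {1, 3, 4, 11}  B12 = {3, 4, 11, 12}
Tree: B1–B2, B2–B3, B3–B4, B4–B5, B5–B6, B6–B7, B7–B8, B8–B9, B9–B10, B10–B11, B11–B12

Each bag holds 4 vertices, so the decomposition has width 3, which upper-bounds the treewidth. For the lower bound: the 4 vertex sets {5,9,13}, {7}, {2}, {0,6,8,10} are disjoint, each induces a connected subgraph, and every pair is joined by at least one edge of G. Contracting each set to a single vertex therefore yields K_{4} as a minor, and since treewidth is minor-monotone, tw(G) ≥ tw(K_{4}) = 3. Combining the bounds, tw(G) = 3.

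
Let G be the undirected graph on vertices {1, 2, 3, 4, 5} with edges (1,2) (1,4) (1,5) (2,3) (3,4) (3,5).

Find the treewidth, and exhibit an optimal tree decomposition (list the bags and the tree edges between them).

The largest bag has 3 vertices, giving width 2; this decomposition certifies tw(G) ≤ 2. The edges 1–5–3–2–1 form a cycle, so G is not a tree and its treewidth is at least 2. The upper and lower bounds meet at 2, so that is the treewidth.

Treewidth 2.
One such decomposition:
Bags: B1 = {1, 3, 5}  B2 = {1, 2, 3}  B3 = {1, 3, 4}
Tree: B1–B2, B2–B3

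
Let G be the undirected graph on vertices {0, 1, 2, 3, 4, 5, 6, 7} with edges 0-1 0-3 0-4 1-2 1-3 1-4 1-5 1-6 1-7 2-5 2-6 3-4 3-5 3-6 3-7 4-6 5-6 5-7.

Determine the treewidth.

A width-3 tree decomposition is:
Bags: B1 = {1, 3, 5, 7}  B2 = {1, 3, 5, 6}  B3 = {1, 2, 5, 6}  B4 = {1, 3, 4, 6}  B5 = {0, 1, 3, 4}
Tree: B1–B2, B2–B3, B2–B4, B4–B5
Each bag holds 4 vertices, so the decomposition has width 3, which upper-bounds the treewidth. Conversely, {1, 2, 5, 6} is a clique of size 4, and the vertices of any clique must share a bag in every tree decomposition; so some bag has ≥ 4 vertices and tw(G) ≥ 3. Therefore the treewidth is 3.

3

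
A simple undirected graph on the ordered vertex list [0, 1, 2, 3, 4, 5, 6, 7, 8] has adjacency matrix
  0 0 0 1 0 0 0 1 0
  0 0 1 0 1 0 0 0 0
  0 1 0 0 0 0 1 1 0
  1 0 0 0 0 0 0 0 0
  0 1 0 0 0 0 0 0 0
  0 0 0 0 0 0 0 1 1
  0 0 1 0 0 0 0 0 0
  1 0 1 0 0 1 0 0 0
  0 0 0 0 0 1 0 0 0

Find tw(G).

1

A width-1 tree decomposition is:
Bags: B1 = {5, 7}  B2 = {0, 7}  B3 = {0, 3}  B4 = {2, 7}  B5 = {5, 8}  B6 = {1, 2}  B7 = {2, 6}  B8 = {1, 4}
Tree: B1–B2, B2–B3, B2–B4, B1–B5, B4–B6, B6–B7, B6–B8
The largest bag has 2 vertices, giving width 1; this decomposition certifies tw(G) ≤ 1. Any graph with an edge has treewidth ≥ 1, and G has the edge 7–5. Therefore the treewidth is 1.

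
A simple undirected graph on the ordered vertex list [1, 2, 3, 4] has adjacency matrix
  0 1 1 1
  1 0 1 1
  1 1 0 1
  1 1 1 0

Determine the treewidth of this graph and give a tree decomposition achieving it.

Treewidth 3.
One optimal decomposition is:
Bags: B1 = {1, 2, 3, 4}
Tree: (single bag)

With just one bag of size 4, the width is 4 − 1 = 3, so tw(G) ≤ 3. For the lower bound, the 4 vertices {1, 2, 3, 4} are pairwise adjacent, and any tree decomposition puts a clique entirely inside one bag — forcing width ≥ 3. Hence tw(G) = 3 exactly.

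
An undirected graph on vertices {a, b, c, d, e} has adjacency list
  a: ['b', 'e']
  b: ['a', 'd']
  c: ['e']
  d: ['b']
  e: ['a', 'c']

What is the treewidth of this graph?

1

A width-1 tree decomposition is:
Bags: B1 = {b, d}  B2 = {a, b}  B3 = {a, e}  B4 = {c, e}
Tree: B1–B2, B2–B3, B3–B4
Every bag has size at most 2, so the width is 2 − 1 = 1 and tw(G) ≤ 1. Any graph with an edge has treewidth ≥ 1, and G has the edge d–b. Therefore the treewidth is 1.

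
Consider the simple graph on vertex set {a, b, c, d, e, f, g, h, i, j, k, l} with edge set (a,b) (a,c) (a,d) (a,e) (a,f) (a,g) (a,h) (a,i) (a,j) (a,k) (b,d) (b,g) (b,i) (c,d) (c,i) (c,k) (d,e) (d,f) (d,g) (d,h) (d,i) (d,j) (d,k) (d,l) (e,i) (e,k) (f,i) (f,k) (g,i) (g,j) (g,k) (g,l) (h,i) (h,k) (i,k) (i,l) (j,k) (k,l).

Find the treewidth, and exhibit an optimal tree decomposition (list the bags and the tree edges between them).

Treewidth 4.
One optimal decomposition is:
Bags: B1 = {a, d, g, i, k}  B2 = {a, d, e, i, k}  B3 = {a, b, d, g, i}  B4 = {a, d, h, i, k}  B5 = {a, d, f, i, k}  B6 = {d, g, i, k, l}  B7 = {a, c, d, i, k}  B8 = {a, d, g, j, k}
Tree: B1–B2, B1–B3, B1–B4, B4–B5, B1–B6, B4–B7, B1–B8

The largest bag has 5 vertices, giving width 4; this decomposition certifies tw(G) ≤ 4. Conversely, {a, d, g, j, k} is a clique of size 5, and the vertices of any clique must share a bag in every tree decomposition; so some bag has ≥ 5 vertices and tw(G) ≥ 4. Therefore the treewidth is 4.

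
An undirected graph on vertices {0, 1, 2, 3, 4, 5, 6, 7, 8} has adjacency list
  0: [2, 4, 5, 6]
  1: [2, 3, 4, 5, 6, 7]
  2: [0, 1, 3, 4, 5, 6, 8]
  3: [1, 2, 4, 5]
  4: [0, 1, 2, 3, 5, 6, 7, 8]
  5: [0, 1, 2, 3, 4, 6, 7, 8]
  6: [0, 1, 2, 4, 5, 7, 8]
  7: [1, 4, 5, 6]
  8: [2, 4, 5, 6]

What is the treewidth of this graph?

4

A width-4 tree decomposition is:
Bags: B1 = {1, 2, 4, 5, 6}  B2 = {1, 2, 3, 4, 5}  B3 = {2, 4, 5, 6, 8}  B4 = {0, 2, 4, 5, 6}  B5 = {1, 4, 5, 6, 7}
Tree: B1–B2, B1–B3, B1–B4, B1–B5
Every bag has size at most 5, so the width is 5 − 1 = 4 and tw(G) ≤ 4. On the other hand G contains the 5-clique {1, 2, 3, 4, 5}. A clique must lie in a single bag of any decomposition, so no decomposition can have width below 4. Combining the bounds, tw(G) = 4.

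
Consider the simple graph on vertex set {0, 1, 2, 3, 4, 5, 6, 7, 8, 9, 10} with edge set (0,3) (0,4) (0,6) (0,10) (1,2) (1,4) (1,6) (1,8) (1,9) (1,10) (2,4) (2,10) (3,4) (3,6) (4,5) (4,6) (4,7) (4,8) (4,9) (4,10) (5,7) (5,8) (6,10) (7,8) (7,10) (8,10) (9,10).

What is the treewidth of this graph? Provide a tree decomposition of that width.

Every bag has size at most 4, so the width is 4 − 1 = 3 and tw(G) ≤ 3. Conversely, {0, 4, 6, 10} is a clique of size 4, and the vertices of any clique must share a bag in every tree decomposition; so some bag has ≥ 4 vertices and tw(G) ≥ 3. Hence tw(G) = 3 exactly.

Treewidth 3.
Bags: B1 = {1, 4, 6, 10}  B2 = {1, 2, 4, 10}  B3 = {1, 4, 9, 10}  B4 = {0, 4, 6, 10}  B5 = {1, 4, 8, 10}  B6 = {4, 7, 8, 10}  B7 = {0, 3, 4, 6}  B8 = {4, 5, 7, 8}
Tree: B1–B2, B2–B3, B1–B4, B1–B5, B5–B6, B4–B7, B6–B8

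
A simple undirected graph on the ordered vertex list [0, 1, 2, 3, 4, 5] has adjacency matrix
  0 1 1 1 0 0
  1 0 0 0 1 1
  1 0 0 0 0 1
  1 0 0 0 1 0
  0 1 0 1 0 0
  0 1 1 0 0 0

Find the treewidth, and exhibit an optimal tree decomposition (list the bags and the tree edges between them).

Each bag holds 3 vertices, so the decomposition has width 2, which upper-bounds the treewidth. For the lower bound, G contains the cycle 2–5–1–0–2, so G is not a forest; only forests have treewidth ≤ 1, hence tw(G) ≥ 2. Combining the bounds, tw(G) = 2.

Treewidth 2.
One such decomposition:
Bags: B1 = {0, 2, 5}  B2 = {0, 1, 5}  B3 = {0, 1, 3}  B4 = {1, 3, 4}
Tree: B1–B2, B2–B3, B3–B4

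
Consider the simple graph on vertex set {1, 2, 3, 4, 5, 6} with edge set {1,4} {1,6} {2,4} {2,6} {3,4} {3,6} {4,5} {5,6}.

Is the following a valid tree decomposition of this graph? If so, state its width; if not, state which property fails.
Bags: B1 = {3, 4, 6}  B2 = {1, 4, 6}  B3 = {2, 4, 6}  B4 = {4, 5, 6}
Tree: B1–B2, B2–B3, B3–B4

Yes; width 2.

Checking the three conditions: (i) the bags cover all of {1, 2, 3, 4, 5, 6}; (ii) for each edge, some bag contains both endpoints; (iii) the bags containing any fixed vertex form a subtree. All hold, so the decomposition is valid with width 3 − 1 = 2.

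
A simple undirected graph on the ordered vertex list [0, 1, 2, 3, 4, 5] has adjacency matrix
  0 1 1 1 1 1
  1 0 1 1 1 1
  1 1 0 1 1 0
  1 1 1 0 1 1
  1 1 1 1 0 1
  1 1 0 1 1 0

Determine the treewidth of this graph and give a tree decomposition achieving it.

The largest bag has 5 vertices, giving width 4; this decomposition certifies tw(G) ≤ 4. For the lower bound, the 5 vertices {0, 1, 2, 3, 4} are pairwise adjacent, and any tree decomposition puts a clique entirely inside one bag — forcing width ≥ 4. Combining the bounds, tw(G) = 4.

Treewidth 4.
Bags: B1 = {0, 1, 2, 3, 4}  B2 = {0, 1, 3, 4, 5}
Tree: B1–B2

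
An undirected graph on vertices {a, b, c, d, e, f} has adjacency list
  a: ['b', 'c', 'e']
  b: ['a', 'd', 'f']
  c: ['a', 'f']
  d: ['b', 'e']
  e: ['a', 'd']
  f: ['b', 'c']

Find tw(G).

2

A width-2 tree decomposition is:
Bags: B1 = {b, d, e}  B2 = {a, b, e}  B3 = {a, b, f}  B4 = {a, c, f}
Tree: B1–B2, B2–B3, B3–B4
Every bag has size at most 3, so the width is 3 − 1 = 2 and tw(G) ≤ 2. Since d–e–a–b–d is a cycle in G, G is not acyclic. Forests are exactly the graphs of treewidth ≤ 1, so tw(G) ≥ 2. Combining the bounds, tw(G) = 2.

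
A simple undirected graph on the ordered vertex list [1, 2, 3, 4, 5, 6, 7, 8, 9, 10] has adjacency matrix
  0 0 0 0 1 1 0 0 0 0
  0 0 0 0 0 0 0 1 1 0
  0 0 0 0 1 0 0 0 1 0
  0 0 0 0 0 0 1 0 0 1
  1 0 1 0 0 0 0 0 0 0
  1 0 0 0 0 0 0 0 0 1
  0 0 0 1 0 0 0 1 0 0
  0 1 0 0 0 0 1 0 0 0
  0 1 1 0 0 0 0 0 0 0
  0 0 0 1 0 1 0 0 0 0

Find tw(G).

A width-2 tree decomposition is:
Bags: B1 = {1, 6, 10}  B2 = {1, 5, 10}  B3 = {3, 5, 10}  B4 = {3, 9, 10}  B5 = {2, 9, 10}  B6 = {2, 8, 10}  B7 = {7, 8, 10}  B8 = {4, 7, 10}
Tree: B1–B2, B2–B3, B3–B4, B4–B5, B5–B6, B6–B7, B7–B8
Every bag has size at most 3, so the width is 3 − 1 = 2 and tw(G) ≤ 2. Since 10–6–1–5–3–9–2–8–7–4–10 is a cycle in G, G is not acyclic. Forests are exactly the graphs of treewidth ≤ 1, so tw(G) ≥ 2. Hence tw(G) = 2 exactly.

2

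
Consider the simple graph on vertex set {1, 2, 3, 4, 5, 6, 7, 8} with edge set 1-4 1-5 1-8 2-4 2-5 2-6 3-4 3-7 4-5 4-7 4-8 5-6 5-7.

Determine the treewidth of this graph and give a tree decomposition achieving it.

Treewidth 2.
Bags: B1 = {4, 5, 7}  B2 = {3, 4, 7}  B3 = {1, 4, 5}  B4 = {2, 4, 5}  B5 = {1, 4, 8}  B6 = {2, 5, 6}
Tree: B1–B2, B1–B3, B3–B4, B3–B5, B4–B6

Every bag has size at most 3, so the width is 3 − 1 = 2 and tw(G) ≤ 2. Conversely, {1, 4, 8} is a clique of size 3, and the vertices of any clique must share a bag in every tree decomposition; so some bag has ≥ 3 vertices and tw(G) ≥ 2. Combining the bounds, tw(G) = 2.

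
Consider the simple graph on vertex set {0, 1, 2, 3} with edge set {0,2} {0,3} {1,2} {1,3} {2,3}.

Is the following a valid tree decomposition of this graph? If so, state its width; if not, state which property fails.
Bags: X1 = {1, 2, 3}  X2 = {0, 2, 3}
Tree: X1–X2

Checking the three conditions: (i) the bags cover all of {0, 1, 2, 3}; (ii) for each edge, some bag contains both endpoints; (iii) the bags containing any fixed vertex form a subtree. All hold, so the decomposition is valid with width 3 − 1 = 2.

Yes; width 2.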